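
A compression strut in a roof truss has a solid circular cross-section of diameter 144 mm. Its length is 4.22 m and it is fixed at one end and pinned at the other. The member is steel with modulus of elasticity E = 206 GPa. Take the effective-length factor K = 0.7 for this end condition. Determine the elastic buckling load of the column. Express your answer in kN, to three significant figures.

I = πd⁴/64 = π×144⁴/64 = 2.111×10^7 mm⁴
I = 2.111×10^7 mm⁴ = 2.111×10^-5 m⁴
Effective length L_e = K·L = 0.7 × 4.22 = 2.954 m
P_cr = π²EI / L_e² = π² × 206×10⁹ × 2.111×10^-5 / 2.954² = 4.918×10^6 N

P_cr ≈ 4920 kN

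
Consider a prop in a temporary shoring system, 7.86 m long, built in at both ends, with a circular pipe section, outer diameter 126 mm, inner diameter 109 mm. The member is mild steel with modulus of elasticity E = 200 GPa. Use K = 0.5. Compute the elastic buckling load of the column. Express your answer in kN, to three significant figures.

d_o = 126 mm, d_i = 109 mm
I = π(d_o⁴ − d_i⁴)/64 = π(126⁴ − 109.0⁴)/64 = 5.443×10^6 mm⁴
I = 5.443×10^6 mm⁴ = 5.443×10^-6 m⁴
Effective length L_e = K·L = 0.5 × 7.86 = 3.930 m
P_cr = π²EI / L_e² = π² × 200×10⁹ × 5.443×10^-6 / 3.930² = 6.957×10^5 N

P_cr ≈ 696 kN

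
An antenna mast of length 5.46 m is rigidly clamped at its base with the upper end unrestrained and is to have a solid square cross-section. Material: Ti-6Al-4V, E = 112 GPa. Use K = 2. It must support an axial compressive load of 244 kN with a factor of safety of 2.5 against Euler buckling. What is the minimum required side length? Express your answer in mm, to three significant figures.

a ≈ 168 mm

Required P_cr = n·P = 2.5 × 244 = 610.0 kN
L_e = K·L = 2 × 5.46 = 10.92 m
Required I = P_cr·L_e²/(π²E) = 6.100×10^5 × 10.92² / (π² × 1.12×10^11) = 6.580×10^-5 m⁴
I_req = 6.580×10^7 mm⁴
Solid square: I = a⁴/12  ⇒  a = (12I)^(1/4) = (12×6.580×10^7)^(1/4) = 168 mm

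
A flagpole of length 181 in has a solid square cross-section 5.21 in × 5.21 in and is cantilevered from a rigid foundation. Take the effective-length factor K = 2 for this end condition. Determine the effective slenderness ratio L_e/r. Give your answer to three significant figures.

λ ≈ 241

I = a⁴/12 = 5.21⁴/12 = 61.40 in⁴
A = 27.14 in²;  r_min = √(I/A) = √(61.40/27.14) = 1.504 in
L_e = K·L = 2 × 181 = 362.0 in
λ = L_e / r_min = 362.00 / 1.504 = 241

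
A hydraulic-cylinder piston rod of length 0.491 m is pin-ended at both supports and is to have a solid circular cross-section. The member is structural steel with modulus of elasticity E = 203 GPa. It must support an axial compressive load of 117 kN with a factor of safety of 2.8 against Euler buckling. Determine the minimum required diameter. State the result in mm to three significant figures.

d ≈ 29.9 mm

Required P_cr = n·P = 2.8 × 117 = 327.6 kN
L_e = K·L = 1 × 0.491 = 0.4910 m
Required I = P_cr·L_e²/(π²E) = 3.276×10^5 × 0.4910² / (π² × 2.03×10^11) = 3.942×10^-8 m⁴
I_req = 3.942×10^4 mm⁴
Solid circle: I = πd⁴/64  ⇒  d = (64I/π)^(1/4) = (64×3.942×10^4/π)^(1/4) = 29.9 mm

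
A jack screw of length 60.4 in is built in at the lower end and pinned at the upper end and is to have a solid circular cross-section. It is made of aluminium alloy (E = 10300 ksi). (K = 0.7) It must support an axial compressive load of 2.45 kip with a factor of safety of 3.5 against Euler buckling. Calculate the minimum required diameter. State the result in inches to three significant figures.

Required P_cr = n·P = 3.5 × 2.45 = 8.575 kip
L_e = K·L = 0.7 × 60.4 = 42.28 in
Required I = P_cr·L_e²/(π²E) = 8.575×10^3 × 42.28² / (π² × 1.03×10^7) = 0.1508 in⁴
Solid circle: I = πd⁴/64  ⇒  d = (64I/π)^(1/4) = (64×0.1508/π)^(1/4) = 1.32 in

d ≈ 1.32 in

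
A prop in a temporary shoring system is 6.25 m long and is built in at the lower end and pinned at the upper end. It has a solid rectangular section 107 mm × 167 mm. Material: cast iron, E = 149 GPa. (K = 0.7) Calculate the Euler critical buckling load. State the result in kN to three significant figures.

Buckling occurs about the weak axis: I_min = h·b³/12 with b = 107 mm (the shorter side).
I_min = 167×107³/12 = 1.705×10^7 mm⁴
I = 1.705×10^7 mm⁴ = 1.705×10^-5 m⁴
Effective length L_e = K·L = 0.7 × 6.25 = 4.375 m
P_cr = π²EI / L_e² = π² × 149×10⁹ × 1.705×10^-5 / 4.375² = 1.310×10^6 N

P_cr ≈ 1310 kN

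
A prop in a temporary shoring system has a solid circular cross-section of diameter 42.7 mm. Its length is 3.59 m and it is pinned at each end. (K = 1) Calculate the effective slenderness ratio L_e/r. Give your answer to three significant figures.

λ ≈ 336

I = πd⁴/64 = π×42.7⁴/64 = 1.632×10^5 mm⁴
A = 1.432×10^3 mm²;  r_min = √(I/A) = √(1.632×10^5/1.432×10^3) = 10.68 mm
L_e = K·L = 1 × 3.59 m = 3.590 m = 3590.0 mm
λ = L_e / r_min = 3590.0 / 10.68 = 336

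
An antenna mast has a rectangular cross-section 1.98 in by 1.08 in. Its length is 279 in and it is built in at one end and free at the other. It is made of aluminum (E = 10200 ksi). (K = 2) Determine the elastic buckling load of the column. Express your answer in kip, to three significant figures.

Buckling occurs about the weak axis: I_min = h·b³/12 with b = 1.08 in (the shorter side).
I_min = 1.98×1.08³/12 = 0.2079 in⁴
Effective length L_e = K·L = 2 × 279 = 558.0 in
P_cr = π²EI / L_e² = π² × 10200×10³ × 0.2079 / 558.0² = 67.20 lb

P_cr ≈ 0.0672 kip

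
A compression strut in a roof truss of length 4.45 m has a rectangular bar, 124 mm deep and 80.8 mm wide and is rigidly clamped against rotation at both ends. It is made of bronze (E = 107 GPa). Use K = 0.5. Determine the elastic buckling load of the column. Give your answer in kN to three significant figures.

Buckling occurs about the weak axis: I_min = h·b³/12 with b = 80.8 mm (the shorter side).
I_min = 124×80.8³/12 = 5.451×10^6 mm⁴
I = 5.451×10^6 mm⁴ = 5.451×10^-6 m⁴
Effective length L_e = K·L = 0.5 × 4.45 = 2.225 m
P_cr = π²EI / L_e² = π² × 107×10⁹ × 5.451×10^-6 / 2.225² = 1.163×10^6 N

P_cr ≈ 1160 kN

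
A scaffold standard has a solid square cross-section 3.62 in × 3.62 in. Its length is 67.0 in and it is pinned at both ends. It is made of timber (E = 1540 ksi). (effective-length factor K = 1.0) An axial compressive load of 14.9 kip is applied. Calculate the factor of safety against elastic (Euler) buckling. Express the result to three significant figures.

n ≈ 3.25

I = a⁴/12 = 3.62⁴/12 = 14.31 in⁴
Effective length L_e = K·L = 1 × 67.0 = 67.00 in
P_cr = π²EI / L_e² = π² × 1540×10³ × 14.31 / 67.00² = 4.845×10^4 lb
Factor of safety n = P_cr / P = 48.453 / 14.9 = 3.25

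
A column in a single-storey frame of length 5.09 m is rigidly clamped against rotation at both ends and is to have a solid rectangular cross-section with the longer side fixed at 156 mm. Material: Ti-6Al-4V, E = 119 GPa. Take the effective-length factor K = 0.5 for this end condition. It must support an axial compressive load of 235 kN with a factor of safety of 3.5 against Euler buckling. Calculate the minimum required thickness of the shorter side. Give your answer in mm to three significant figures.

b ≈ 70.4 mm

Required P_cr = n·P = 3.5 × 235 = 822.5 kN
L_e = K·L = 0.5 × 5.09 = 2.545 m
Required I = P_cr·L_e²/(π²E) = 8.225×10^5 × 2.545² / (π² × 1.19×10^11) = 4.536×10^-6 m⁴
I_req = 4.536×10^6 mm⁴
Rectangle, weak axis: I_min = h·b³/12 with h = 156 mm fixed  ⇒  b = (12I/h)^(1/3) = 70.4 mm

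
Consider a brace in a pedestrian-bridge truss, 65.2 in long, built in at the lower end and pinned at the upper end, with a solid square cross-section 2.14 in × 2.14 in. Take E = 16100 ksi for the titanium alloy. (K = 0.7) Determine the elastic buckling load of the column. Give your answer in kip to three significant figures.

P_cr ≈ 133 kip

I = a⁴/12 = 2.14⁴/12 = 1.748 in⁴
Effective length L_e = K·L = 0.7 × 65.2 = 45.64 in
P_cr = π²EI / L_e² = π² × 16100×10³ × 1.748 / 45.64² = 1.333×10^5 lb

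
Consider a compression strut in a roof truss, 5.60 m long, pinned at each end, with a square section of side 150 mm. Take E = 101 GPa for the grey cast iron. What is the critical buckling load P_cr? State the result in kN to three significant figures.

P_cr ≈ 1340 kN

I = a⁴/12 = 150⁴/12 = 4.219×10^7 mm⁴
I = 4.219×10^7 mm⁴ = 4.219×10^-5 m⁴
Effective length L_e = K·L = 1 × 5.60 = 5.600 m
P_cr = π²EI / L_e² = π² × 101×10⁹ × 4.219×10^-5 / 5.600² = 1.341×10^6 N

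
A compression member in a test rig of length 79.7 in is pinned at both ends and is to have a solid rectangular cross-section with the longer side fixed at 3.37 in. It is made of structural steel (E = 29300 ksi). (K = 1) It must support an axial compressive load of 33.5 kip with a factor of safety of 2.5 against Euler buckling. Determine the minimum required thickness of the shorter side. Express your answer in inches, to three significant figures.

Required P_cr = n·P = 2.5 × 33.5 = 83.75 kip
L_e = K·L = 1 × 79.7 = 79.70 in
Required I = P_cr·L_e²/(π²E) = 8.375×10^4 × 79.70² / (π² × 2.93×10^7) = 1.840 in⁴
Rectangle, weak axis: I_min = h·b³/12 with h = 3.37 in fixed  ⇒  b = (12I/h)^(1/3) = 1.87 in

b ≈ 1.87 in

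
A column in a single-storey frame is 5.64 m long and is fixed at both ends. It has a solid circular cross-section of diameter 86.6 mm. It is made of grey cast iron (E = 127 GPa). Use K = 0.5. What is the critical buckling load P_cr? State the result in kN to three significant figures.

I = πd⁴/64 = π×86.6⁴/64 = 2.761×10^6 mm⁴
I = 2.761×10^6 mm⁴ = 2.761×10^-6 m⁴
Effective length L_e = K·L = 0.5 × 5.64 = 2.820 m
P_cr = π²EI / L_e² = π² × 127×10⁹ × 2.761×10^-6 / 2.820² = 4.352×10^5 N

P_cr ≈ 435 kN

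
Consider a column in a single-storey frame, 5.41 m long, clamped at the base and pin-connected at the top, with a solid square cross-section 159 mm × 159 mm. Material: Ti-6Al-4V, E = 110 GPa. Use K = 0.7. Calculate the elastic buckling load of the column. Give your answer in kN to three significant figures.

I = a⁴/12 = 159⁴/12 = 5.326×10^7 mm⁴
I = 5.326×10^7 mm⁴ = 5.326×10^-5 m⁴
Effective length L_e = K·L = 0.7 × 5.41 = 3.787 m
P_cr = π²EI / L_e² = π² × 110×10⁹ × 5.326×10^-5 / 3.787² = 4.032×10^6 N

P_cr ≈ 4030 kN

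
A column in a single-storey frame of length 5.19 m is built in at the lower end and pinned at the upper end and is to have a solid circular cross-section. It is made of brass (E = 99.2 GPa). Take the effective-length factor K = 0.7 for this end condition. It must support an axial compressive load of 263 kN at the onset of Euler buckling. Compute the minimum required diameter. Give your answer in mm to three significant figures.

L_e = K·L = 0.7 × 5.19 = 3.633 m
Required I = P_cr·L_e²/(π²E) = 2.630×10^5 × 3.633² / (π² × 9.92×10^10) = 3.545×10^-6 m⁴
I_req = 3.545×10^6 mm⁴
Solid circle: I = πd⁴/64  ⇒  d = (64I/π)^(1/4) = (64×3.545×10^6/π)^(1/4) = 92.2 mm

d ≈ 92.2 mm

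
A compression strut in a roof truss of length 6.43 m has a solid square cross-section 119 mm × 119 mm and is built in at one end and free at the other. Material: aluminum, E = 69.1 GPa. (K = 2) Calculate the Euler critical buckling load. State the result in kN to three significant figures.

I = a⁴/12 = 119⁴/12 = 1.671×10^7 mm⁴
I = 1.671×10^7 mm⁴ = 1.671×10^-5 m⁴
Effective length L_e = K·L = 2 × 6.43 = 12.86 m
P_cr = π²EI / L_e² = π² × 69.1×10⁹ × 1.671×10^-5 / 12.86² = 6.891×10^4 N

P_cr ≈ 68.9 kN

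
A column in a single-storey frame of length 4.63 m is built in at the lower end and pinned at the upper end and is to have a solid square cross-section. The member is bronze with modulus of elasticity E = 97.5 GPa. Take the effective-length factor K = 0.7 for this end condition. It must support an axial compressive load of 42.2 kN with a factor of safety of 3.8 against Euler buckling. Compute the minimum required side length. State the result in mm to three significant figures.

Required P_cr = n·P = 3.8 × 42.2 = 160.4 kN
L_e = K·L = 0.7 × 4.63 = 3.241 m
Required I = P_cr·L_e²/(π²E) = 1.604×10^5 × 3.241² / (π² × 9.75×10^10) = 1.750×10^-6 m⁴
I_req = 1.750×10^6 mm⁴
Solid square: I = a⁴/12  ⇒  a = (12I)^(1/4) = (12×1.750×10^6)^(1/4) = 67.7 mm

a ≈ 67.7 mm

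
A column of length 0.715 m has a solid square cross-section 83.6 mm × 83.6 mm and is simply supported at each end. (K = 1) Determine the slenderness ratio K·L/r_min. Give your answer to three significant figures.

For a square r = a/√12 = 83.6/√12 = 24.13 mm
L_e = K·L = 1 × 0.715 m = 0.7150 m = 715.00 mm
λ = L_e / r_min = 715.00 / 24.13 = 29.6

λ ≈ 29.6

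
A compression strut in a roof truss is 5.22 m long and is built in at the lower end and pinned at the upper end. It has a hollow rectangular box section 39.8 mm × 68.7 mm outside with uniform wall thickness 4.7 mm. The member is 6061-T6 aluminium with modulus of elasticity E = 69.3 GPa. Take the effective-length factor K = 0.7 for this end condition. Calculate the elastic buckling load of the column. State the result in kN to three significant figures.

Inner dimensions: h_i = 68.7 − 2×4.7 = 59.30 mm, b_i = 39.8 − 2×4.7 = 30.40 mm
Weak-axis I_min = (h_o·b_o³ − h_i·b_i³)/12 with b_o = 39.8, b_i = 30.40 mm (shorter outer/inner sides).
I_min = (68.7×39.8³ − 59.30×30.40³)/12 = 2.221×10^5 mm⁴
I = 2.221×10^5 mm⁴ = 2.221×10^-7 m⁴
Effective length L_e = K·L = 0.7 × 5.22 = 3.654 m
P_cr = π²EI / L_e² = π² × 69.3×10⁹ × 2.221×10^-7 / 3.654² = 1.138×10^4 N

P_cr ≈ 11.4 kN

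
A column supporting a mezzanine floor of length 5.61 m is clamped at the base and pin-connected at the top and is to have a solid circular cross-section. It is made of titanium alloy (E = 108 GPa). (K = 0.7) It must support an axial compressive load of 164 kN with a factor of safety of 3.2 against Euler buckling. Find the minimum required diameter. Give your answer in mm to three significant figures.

Required P_cr = n·P = 3.2 × 164 = 524.8 kN
L_e = K·L = 0.7 × 5.61 = 3.927 m
Required I = P_cr·L_e²/(π²E) = 5.248×10^5 × 3.927² / (π² × 1.08×10^11) = 7.593×10^-6 m⁴
I_req = 7.593×10^6 mm⁴
Solid circle: I = πd⁴/64  ⇒  d = (64I/π)^(1/4) = (64×7.593×10^6/π)^(1/4) = 112 mm

d ≈ 112 mm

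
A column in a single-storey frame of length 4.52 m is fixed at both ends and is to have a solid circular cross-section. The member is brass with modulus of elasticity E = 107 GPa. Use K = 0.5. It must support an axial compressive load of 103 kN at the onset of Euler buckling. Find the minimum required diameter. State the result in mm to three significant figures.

d ≈ 56.4 mm

L_e = K·L = 0.5 × 4.52 = 2.260 m
Required I = P_cr·L_e²/(π²E) = 1.030×10^5 × 2.260² / (π² × 1.07×10^11) = 4.982×10^-7 m⁴
I_req = 4.982×10^5 mm⁴
Solid circle: I = πd⁴/64  ⇒  d = (64I/π)^(1/4) = (64×4.982×10^5/π)^(1/4) = 56.4 mm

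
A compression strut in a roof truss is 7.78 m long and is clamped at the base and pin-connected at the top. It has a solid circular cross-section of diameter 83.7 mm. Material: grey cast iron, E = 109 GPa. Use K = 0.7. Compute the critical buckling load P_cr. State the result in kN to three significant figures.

P_cr ≈ 87.4 kN

I = πd⁴/64 = π×83.7⁴/64 = 2.409×10^6 mm⁴
I = 2.409×10^6 mm⁴ = 2.409×10^-6 m⁴
Effective length L_e = K·L = 0.7 × 7.78 = 5.446 m
P_cr = π²EI / L_e² = π² × 109×10⁹ × 2.409×10^-6 / 5.446² = 8.739×10^4 N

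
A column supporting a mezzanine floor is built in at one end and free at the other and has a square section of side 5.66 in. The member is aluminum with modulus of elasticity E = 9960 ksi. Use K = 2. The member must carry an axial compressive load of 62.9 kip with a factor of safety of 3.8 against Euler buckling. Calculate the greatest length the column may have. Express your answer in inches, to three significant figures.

I = a⁴/12 = 5.66⁴/12 = 85.52 in⁴
Required critical load P_cr = n·P = 3.8 × 62.9 = 239.0 kip = 2.390×10^5 lb
From P_cr = π²EI/(K·L)²:  L = (1/K)·√(π²EI/P_cr) = (1/2)·√(π²×9.96×10^6×85.52/2.390×10^5)
L = 93.8 in

L_max ≈ 93.8 in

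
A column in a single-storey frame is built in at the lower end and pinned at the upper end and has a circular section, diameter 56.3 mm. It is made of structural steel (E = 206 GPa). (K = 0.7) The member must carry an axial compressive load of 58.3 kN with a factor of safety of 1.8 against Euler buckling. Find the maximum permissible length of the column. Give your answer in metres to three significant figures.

L_max ≈ 4.42 m

I = πd⁴/64 = π×56.3⁴/64 = 4.932×10^5 mm⁴
I = 4.932×10^-7 m⁴
Required critical load P_cr = n·P = 1.8 × 58.3 = 104.9 kN = 1.049×10^5 N
From P_cr = π²EI/(K·L)²:  L = (1/K)·√(π²EI/P_cr) = (1/0.7)·√(π²×2.06×10^11×4.932×10^-7/1.049×10^5)
L = 4.42 m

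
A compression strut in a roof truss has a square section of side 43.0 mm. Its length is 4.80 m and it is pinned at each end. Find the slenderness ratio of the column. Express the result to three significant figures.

I = a⁴/12 = 43.0⁴/12 = 2.849×10^5 mm⁴
A = 1.849×10^3 mm²;  r_min = √(I/A) = √(2.849×10^5/1.849×10^3) = 12.41 mm
L_e = K·L = 1 × 4.80 m = 4.800 m = 4800.0 mm
λ = L_e / r_min = 4800.0 / 12.41 = 387

λ ≈ 387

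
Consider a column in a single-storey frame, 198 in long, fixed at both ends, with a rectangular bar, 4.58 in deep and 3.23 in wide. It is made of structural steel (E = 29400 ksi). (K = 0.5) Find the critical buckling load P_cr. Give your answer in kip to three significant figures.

P_cr ≈ 381 kip

Buckling occurs about the weak axis: I_min = h·b³/12 with b = 3.23 in (the shorter side).
I_min = 4.58×3.23³/12 = 12.86 in⁴
Effective length L_e = K·L = 0.5 × 198 = 99.00 in
P_cr = π²EI / L_e² = π² × 29400×10³ × 12.86 / 99.00² = 3.808×10^5 lb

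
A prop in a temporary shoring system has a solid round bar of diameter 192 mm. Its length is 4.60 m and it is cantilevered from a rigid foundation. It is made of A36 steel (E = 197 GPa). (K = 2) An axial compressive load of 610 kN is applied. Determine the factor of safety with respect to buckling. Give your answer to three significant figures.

I = πd⁴/64 = π×192⁴/64 = 6.671×10^7 mm⁴
I = 6.671×10^7 mm⁴ = 6.671×10^-5 m⁴
Effective length L_e = K·L = 2 × 4.60 = 9.200 m
P_cr = π²EI / L_e² = π² × 197×10⁹ × 6.671×10^-5 / 9.200² = 1.532×10^6 N
Factor of safety n = P_cr / P = 1532.4 / 610 = 2.51

n ≈ 2.51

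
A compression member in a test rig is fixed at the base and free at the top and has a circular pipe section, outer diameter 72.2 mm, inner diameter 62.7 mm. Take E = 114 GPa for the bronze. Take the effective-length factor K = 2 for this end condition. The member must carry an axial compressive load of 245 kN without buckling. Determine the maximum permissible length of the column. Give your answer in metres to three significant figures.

L_max ≈ 0.813 m

d_o = 72.2 mm, d_i = 62.7 mm
I = π(d_o⁴ − d_i⁴)/64 = π(72.2⁴ − 62.70⁴)/64 = 5.752×10^5 mm⁴
I = 5.752×10^-7 m⁴
At the buckling limit P_cr = P = 2.450×10^5 N
From P_cr = π²EI/(K·L)²:  L = (1/K)·√(π²EI/P_cr) = (1/2)·√(π²×1.14×10^11×5.752×10^-7/2.450×10^5)
L = 0.813 m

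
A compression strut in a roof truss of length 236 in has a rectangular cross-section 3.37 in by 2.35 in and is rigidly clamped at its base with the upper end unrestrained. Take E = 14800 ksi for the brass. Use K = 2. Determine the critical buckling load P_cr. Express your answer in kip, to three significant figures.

Buckling occurs about the weak axis: I_min = h·b³/12 with b = 2.35 in (the shorter side).
I_min = 3.37×2.35³/12 = 3.645 in⁴
Effective length L_e = K·L = 2 × 236 = 472.0 in
P_cr = π²EI / L_e² = π² × 14800×10³ × 3.645 / 472.0² = 2.390×10^3 lb

P_cr ≈ 2.39 kip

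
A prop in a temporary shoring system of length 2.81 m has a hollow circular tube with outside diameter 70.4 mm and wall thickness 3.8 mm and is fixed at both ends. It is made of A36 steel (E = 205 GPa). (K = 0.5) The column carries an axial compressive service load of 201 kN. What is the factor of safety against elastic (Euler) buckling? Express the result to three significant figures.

n ≈ 2.26

Inner diameter d_i = 70.4 − 2×3.8 = 62.80 mm
I = π(d_o⁴ − d_i⁴)/64 = π(70.4⁴ − 62.80⁴)/64 = 4.423×10^5 mm⁴
I = 4.423×10^5 mm⁴ = 4.423×10^-7 m⁴
Effective length L_e = K·L = 0.5 × 2.81 = 1.405 m
P_cr = π²EI / L_e² = π² × 205×10⁹ × 4.423×10^-7 / 1.405² = 4.533×10^5 N
Factor of safety n = P_cr / P = 453.29 / 201 = 2.26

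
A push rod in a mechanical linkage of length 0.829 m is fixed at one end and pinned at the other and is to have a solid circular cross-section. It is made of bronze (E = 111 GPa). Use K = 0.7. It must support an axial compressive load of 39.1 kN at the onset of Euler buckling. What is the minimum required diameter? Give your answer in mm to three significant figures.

d ≈ 22.2 mm

L_e = K·L = 0.7 × 0.829 = 0.5803 m
Required I = P_cr·L_e²/(π²E) = 3.910×10^4 × 0.5803² / (π² × 1.11×10^11) = 1.202×10^-8 m⁴
I_req = 1.202×10^4 mm⁴
Solid circle: I = πd⁴/64  ⇒  d = (64I/π)^(1/4) = (64×1.202×10^4/π)^(1/4) = 22.2 mm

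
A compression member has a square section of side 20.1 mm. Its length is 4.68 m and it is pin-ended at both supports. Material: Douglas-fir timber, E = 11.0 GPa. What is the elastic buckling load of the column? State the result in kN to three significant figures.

P_cr ≈ 0.0674 kN

I = a⁴/12 = 20.1⁴/12 = 1.360×10^4 mm⁴
I = 1.360×10^4 mm⁴ = 1.360×10^-8 m⁴
Effective length L_e = K·L = 1 × 4.68 = 4.680 m
P_cr = π²EI / L_e² = π² × 11.0×10⁹ × 1.360×10^-8 / 4.680² = 67.42 N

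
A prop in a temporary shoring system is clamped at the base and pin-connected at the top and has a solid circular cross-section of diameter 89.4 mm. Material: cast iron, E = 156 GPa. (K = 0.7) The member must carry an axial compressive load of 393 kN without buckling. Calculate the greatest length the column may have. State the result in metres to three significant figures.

L_max ≈ 5.01 m

I = πd⁴/64 = π×89.4⁴/64 = 3.136×10^6 mm⁴
I = 3.136×10^-6 m⁴
At the buckling limit P_cr = P = 3.930×10^5 N
From P_cr = π²EI/(K·L)²:  L = (1/K)·√(π²EI/P_cr) = (1/0.7)·√(π²×1.56×10^11×3.136×10^-6/3.930×10^5)
L = 5.01 m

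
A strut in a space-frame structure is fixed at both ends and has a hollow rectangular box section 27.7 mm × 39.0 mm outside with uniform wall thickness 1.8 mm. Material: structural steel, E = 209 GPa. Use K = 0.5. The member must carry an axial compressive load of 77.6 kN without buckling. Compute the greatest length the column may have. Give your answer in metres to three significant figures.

Inner dimensions: h_i = 39.0 − 2×1.8 = 35.40 mm, b_i = 27.7 − 2×1.8 = 24.10 mm
Weak-axis I_min = (h_o·b_o³ − h_i·b_i³)/12 with b_o = 27.7, b_i = 24.10 mm (shorter outer/inner sides).
I_min = (39.0×27.7³ − 35.40×24.10³)/12 = 2.778×10^4 mm⁴
I = 2.778×10^-8 m⁴
At the buckling limit P_cr = P = 7.760×10^4 N
From P_cr = π²EI/(K·L)²:  L = (1/K)·√(π²EI/P_cr) = (1/0.5)·√(π²×2.09×10^11×2.778×10^-8/7.760×10^4)
L = 1.72 m

L_max ≈ 1.72 m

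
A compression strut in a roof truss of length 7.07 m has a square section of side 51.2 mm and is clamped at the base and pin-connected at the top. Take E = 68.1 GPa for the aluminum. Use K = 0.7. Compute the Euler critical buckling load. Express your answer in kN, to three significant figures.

P_cr ≈ 15.7 kN

I = a⁴/12 = 51.2⁴/12 = 5.727×10^5 mm⁴
I = 5.727×10^5 mm⁴ = 5.727×10^-7 m⁴
Effective length L_e = K·L = 0.7 × 7.07 = 4.949 m
P_cr = π²EI / L_e² = π² × 68.1×10⁹ × 5.727×10^-7 / 4.949² = 1.571×10^4 N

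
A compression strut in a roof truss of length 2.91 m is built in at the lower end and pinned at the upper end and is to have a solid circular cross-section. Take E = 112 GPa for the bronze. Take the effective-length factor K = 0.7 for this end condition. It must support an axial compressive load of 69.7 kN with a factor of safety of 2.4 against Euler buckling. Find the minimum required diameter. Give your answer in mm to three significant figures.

Required P_cr = n·P = 2.4 × 69.7 = 167.3 kN
L_e = K·L = 0.7 × 2.91 = 2.037 m
Required I = P_cr·L_e²/(π²E) = 1.673×10^5 × 2.037² / (π² × 1.12×10^11) = 6.279×10^-7 m⁴
I_req = 6.279×10^5 mm⁴
Solid circle: I = πd⁴/64  ⇒  d = (64I/π)^(1/4) = (64×6.279×10^5/π)^(1/4) = 59.8 mm

d ≈ 59.8 mm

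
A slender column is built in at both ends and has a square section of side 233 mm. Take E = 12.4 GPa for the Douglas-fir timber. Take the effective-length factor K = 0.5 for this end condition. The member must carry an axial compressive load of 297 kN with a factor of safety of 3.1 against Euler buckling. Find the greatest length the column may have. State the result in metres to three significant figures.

L_max ≈ 11.4 m

I = a⁴/12 = 233⁴/12 = 2.456×10^8 mm⁴
I = 2.456×10^-4 m⁴
Required critical load P_cr = n·P = 3.1 × 297 = 920.7 kN = 9.207×10^5 N
From P_cr = π²EI/(K·L)²:  L = (1/K)·√(π²EI/P_cr) = (1/0.5)·√(π²×1.24×10^10×2.456×10^-4/9.207×10^5)
L = 11.4 m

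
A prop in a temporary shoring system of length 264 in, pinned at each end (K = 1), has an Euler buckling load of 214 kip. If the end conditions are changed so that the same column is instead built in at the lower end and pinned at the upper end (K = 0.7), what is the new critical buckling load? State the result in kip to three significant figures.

P_cr ≈ 437 kip

P_cr ∝ 1/K², so P_cr,new = P_cr,old × (K_old/K_new)² = 214 × (1/0.7)²
= 214 × 2.041 = 437 kip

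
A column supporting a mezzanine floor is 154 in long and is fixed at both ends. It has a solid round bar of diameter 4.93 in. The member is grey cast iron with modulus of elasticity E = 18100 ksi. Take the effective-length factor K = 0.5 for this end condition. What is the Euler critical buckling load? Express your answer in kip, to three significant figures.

I = πd⁴/64 = π×4.93⁴/64 = 29.00 in⁴
Effective length L_e = K·L = 0.5 × 154 = 77.00 in
P_cr = π²EI / L_e² = π² × 18100×10³ × 29.00 / 77.00² = 8.737×10^5 lb

P_cr ≈ 874 kip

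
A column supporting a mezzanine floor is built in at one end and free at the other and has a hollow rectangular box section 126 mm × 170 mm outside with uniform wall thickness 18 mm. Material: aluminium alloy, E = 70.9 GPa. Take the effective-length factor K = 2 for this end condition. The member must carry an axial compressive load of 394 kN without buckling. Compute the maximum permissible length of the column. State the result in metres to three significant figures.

Inner dimensions: h_i = 170 − 2×18 = 134.0 mm, b_i = 126 − 2×18 = 90.00 mm
Weak-axis I_min = (h_o·b_o³ − h_i·b_i³)/12 with b_o = 126, b_i = 90.00 mm (shorter outer/inner sides).
I_min = (170×126³ − 134.0×90.00³)/12 = 2.020×10^7 mm⁴
I = 2.020×10^-5 m⁴
At the buckling limit P_cr = P = 3.940×10^5 N
From P_cr = π²EI/(K·L)²:  L = (1/K)·√(π²EI/P_cr) = (1/2)·√(π²×7.09×10^10×2.020×10^-5/3.940×10^5)
L = 2.99 m

L_max ≈ 2.99 m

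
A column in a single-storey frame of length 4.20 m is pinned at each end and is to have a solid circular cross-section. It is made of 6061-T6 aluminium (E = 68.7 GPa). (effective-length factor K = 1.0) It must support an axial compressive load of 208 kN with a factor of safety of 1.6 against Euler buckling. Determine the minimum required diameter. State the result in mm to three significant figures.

Required P_cr = n·P = 1.6 × 208 = 332.8 kN
L_e = K·L = 1 × 4.20 = 4.200 m
Required I = P_cr·L_e²/(π²E) = 3.328×10^5 × 4.200² / (π² × 6.87×10^10) = 8.658×10^-6 m⁴
I_req = 8.658×10^6 mm⁴
Solid circle: I = πd⁴/64  ⇒  d = (64I/π)^(1/4) = (64×8.658×10^6/π)^(1/4) = 115 mm

d ≈ 115 mm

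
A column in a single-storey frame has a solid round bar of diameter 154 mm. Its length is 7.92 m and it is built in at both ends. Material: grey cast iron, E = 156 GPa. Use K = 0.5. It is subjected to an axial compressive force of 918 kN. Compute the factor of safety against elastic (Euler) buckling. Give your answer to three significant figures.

n ≈ 2.95

I = πd⁴/64 = π×154⁴/64 = 2.761×10^7 mm⁴
I = 2.761×10^7 mm⁴ = 2.761×10^-5 m⁴
Effective length L_e = K·L = 0.5 × 7.92 = 3.960 m
P_cr = π²EI / L_e² = π² × 156×10⁹ × 2.761×10^-5 / 3.960² = 2.711×10^6 N
Factor of safety n = P_cr / P = 2710.7 / 918 = 2.95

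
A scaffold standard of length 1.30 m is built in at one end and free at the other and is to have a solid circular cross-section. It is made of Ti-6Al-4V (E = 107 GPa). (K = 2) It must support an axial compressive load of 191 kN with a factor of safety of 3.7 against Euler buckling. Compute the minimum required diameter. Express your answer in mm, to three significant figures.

d ≈ 98.0 mm

Required P_cr = n·P = 3.7 × 191 = 706.7 kN
L_e = K·L = 2 × 1.30 = 2.600 m
Required I = P_cr·L_e²/(π²E) = 7.067×10^5 × 2.600² / (π² × 1.07×10^11) = 4.524×10^-6 m⁴
I_req = 4.524×10^6 mm⁴
Solid circle: I = πd⁴/64  ⇒  d = (64I/π)^(1/4) = (64×4.524×10^6/π)^(1/4) = 98.0 mm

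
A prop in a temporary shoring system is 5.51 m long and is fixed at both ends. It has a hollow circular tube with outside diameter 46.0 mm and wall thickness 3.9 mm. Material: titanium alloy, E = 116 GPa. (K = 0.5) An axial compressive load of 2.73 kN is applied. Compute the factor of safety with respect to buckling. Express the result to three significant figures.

n ≈ 6.37

Inner diameter d_i = 46.0 − 2×3.9 = 38.20 mm
I = π(d_o⁴ − d_i⁴)/64 = π(46.0⁴ − 38.20⁴)/64 = 1.153×10^5 mm⁴
I = 1.153×10^5 mm⁴ = 1.153×10^-7 m⁴
Effective length L_e = K·L = 0.5 × 5.51 = 2.755 m
P_cr = π²EI / L_e² = π² × 116×10⁹ × 1.153×10^-7 / 2.755² = 1.739×10^4 N
Factor of safety n = P_cr / P = 17.386 / 2.73 = 6.37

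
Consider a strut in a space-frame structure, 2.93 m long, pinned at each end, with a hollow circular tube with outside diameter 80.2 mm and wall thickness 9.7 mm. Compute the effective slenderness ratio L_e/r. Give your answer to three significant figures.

Inner diameter d_i = 80.2 − 2×9.7 = 60.80 mm
I = π(d_o⁴ − d_i⁴)/64 = π(80.2⁴ − 60.80⁴)/64 = 1.360×10^6 mm⁴
A = 2.148×10^3 mm²;  r_min = √(I/A) = √(1.360×10^6/2.148×10^3) = 25.16 mm
L_e = K·L = 1 × 2.93 m = 2.930 m = 2930.0 mm
λ = L_e / r_min = 2930.0 / 25.16 = 116

λ ≈ 116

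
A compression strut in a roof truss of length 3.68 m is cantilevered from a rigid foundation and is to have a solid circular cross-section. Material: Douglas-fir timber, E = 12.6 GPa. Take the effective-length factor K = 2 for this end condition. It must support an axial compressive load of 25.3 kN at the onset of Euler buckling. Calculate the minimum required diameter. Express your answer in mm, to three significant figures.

d ≈ 122 mm

L_e = K·L = 2 × 3.68 = 7.360 m
Required I = P_cr·L_e²/(π²E) = 2.530×10^4 × 7.360² / (π² × 1.26×10^10) = 1.102×10^-5 m⁴
I_req = 1.102×10^7 mm⁴
Solid circle: I = πd⁴/64  ⇒  d = (64I/π)^(1/4) = (64×1.102×10^7/π)^(1/4) = 122 mm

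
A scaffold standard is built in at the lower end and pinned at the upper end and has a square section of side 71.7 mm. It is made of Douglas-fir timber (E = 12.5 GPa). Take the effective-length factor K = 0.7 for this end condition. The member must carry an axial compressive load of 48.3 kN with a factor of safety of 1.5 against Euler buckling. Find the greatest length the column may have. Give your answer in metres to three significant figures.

I = a⁴/12 = 71.7⁴/12 = 2.202×10^6 mm⁴
I = 2.202×10^-6 m⁴
Required critical load P_cr = n·P = 1.5 × 48.3 = 72.45 kN = 7.245×10^4 N
From P_cr = π²EI/(K·L)²:  L = (1/K)·√(π²EI/P_cr) = (1/0.7)·√(π²×1.25×10^10×2.202×10^-6/7.245×10^4)
L = 2.77 m

L_max ≈ 2.77 m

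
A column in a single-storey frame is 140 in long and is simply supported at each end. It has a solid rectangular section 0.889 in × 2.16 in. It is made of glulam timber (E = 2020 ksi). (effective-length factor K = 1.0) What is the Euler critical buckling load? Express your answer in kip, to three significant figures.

P_cr ≈ 0.129 kip

Buckling occurs about the weak axis: I_min = h·b³/12 with b = 0.889 in (the shorter side).
I_min = 2.16×0.889³/12 = 0.1265 in⁴
Effective length L_e = K·L = 1 × 140 = 140.0 in
P_cr = π²EI / L_e² = π² × 2020×10³ × 0.1265 / 140.0² = 128.6 lb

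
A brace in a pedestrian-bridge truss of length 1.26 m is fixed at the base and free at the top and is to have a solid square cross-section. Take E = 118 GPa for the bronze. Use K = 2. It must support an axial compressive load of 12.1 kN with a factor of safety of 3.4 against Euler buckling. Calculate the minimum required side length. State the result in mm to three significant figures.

Required P_cr = n·P = 3.4 × 12.1 = 41.14 kN
L_e = K·L = 2 × 1.26 = 2.520 m
Required I = P_cr·L_e²/(π²E) = 4.114×10^4 × 2.520² / (π² × 1.18×10^11) = 2.243×10^-7 m⁴
I_req = 2.243×10^5 mm⁴
Solid square: I = a⁴/12  ⇒  a = (12I)^(1/4) = (12×2.243×10^5)^(1/4) = 40.5 mm

a ≈ 40.5 mm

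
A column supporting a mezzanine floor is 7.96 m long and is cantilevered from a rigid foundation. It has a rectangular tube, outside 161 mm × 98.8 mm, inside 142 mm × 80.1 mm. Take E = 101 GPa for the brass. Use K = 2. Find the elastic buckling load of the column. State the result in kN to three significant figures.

Weak-axis I_min = (h_o·b_o³ − h_i·b_i³)/12 with b_o = 98.8, b_i = 80.10 mm (shorter outer/inner sides).
I_min = (161×98.8³ − 142.0×80.10³)/12 = 6.858×10^6 mm⁴
I = 6.858×10^6 mm⁴ = 6.858×10^-6 m⁴
Effective length L_e = K·L = 2 × 7.96 = 15.92 m
P_cr = π²EI / L_e² = π² × 101×10⁹ × 6.858×10^-6 / 15.92² = 2.697×10^4 N

P_cr ≈ 27.0 kN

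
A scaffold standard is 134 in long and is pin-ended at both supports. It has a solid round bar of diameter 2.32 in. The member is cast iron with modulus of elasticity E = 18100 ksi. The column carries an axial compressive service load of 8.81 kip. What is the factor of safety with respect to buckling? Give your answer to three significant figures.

I = πd⁴/64 = π×2.32⁴/64 = 1.422 in⁴
Effective length L_e = K·L = 1 × 134 = 134.0 in
P_cr = π²EI / L_e² = π² × 18100×10³ × 1.422 / 134.0² = 1.415×10^4 lb
Factor of safety n = P_cr / P = 14.148 / 8.81 = 1.61

n ≈ 1.61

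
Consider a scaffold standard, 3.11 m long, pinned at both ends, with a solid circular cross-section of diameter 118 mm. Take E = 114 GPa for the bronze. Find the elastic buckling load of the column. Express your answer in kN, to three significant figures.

P_cr ≈ 1110 kN

I = πd⁴/64 = π×118⁴/64 = 9.517×10^6 mm⁴
I = 9.517×10^6 mm⁴ = 9.517×10^-6 m⁴
Effective length L_e = K·L = 1 × 3.11 = 3.110 m
P_cr = π²EI / L_e² = π² × 114×10⁹ × 9.517×10^-6 / 3.110² = 1.107×10^6 N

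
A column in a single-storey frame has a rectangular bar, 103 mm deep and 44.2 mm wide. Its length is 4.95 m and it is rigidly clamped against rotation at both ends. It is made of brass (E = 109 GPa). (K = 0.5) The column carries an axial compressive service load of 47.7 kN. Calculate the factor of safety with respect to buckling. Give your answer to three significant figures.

n ≈ 2.73

Buckling occurs about the weak axis: I_min = h·b³/12 with b = 44.2 mm (the shorter side).
I_min = 103×44.2³/12 = 7.412×10^5 mm⁴
I = 7.412×10^5 mm⁴ = 7.412×10^-7 m⁴
Effective length L_e = K·L = 0.5 × 4.95 = 2.475 m
P_cr = π²EI / L_e² = π² × 109×10⁹ × 7.412×10^-7 / 2.475² = 1.302×10^5 N
Factor of safety n = P_cr / P = 130.17 / 47.7 = 2.73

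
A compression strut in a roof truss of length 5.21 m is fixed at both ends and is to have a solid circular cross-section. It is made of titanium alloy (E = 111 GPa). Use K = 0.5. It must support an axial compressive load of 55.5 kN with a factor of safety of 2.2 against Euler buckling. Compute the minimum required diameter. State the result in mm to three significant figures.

Required P_cr = n·P = 2.2 × 55.5 = 122.1 kN
L_e = K·L = 0.5 × 5.21 = 2.605 m
Required I = P_cr·L_e²/(π²E) = 1.221×10^5 × 2.605² / (π² × 1.11×10^11) = 7.563×10^-7 m⁴
I_req = 7.563×10^5 mm⁴
Solid circle: I = πd⁴/64  ⇒  d = (64I/π)^(1/4) = (64×7.563×10^5/π)^(1/4) = 62.7 mm

d ≈ 62.7 mm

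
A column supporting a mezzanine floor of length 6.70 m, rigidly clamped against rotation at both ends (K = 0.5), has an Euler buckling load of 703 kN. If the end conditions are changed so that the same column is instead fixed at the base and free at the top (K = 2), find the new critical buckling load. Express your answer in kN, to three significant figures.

P_cr ∝ 1/K², so P_cr,new = P_cr,old × (K_old/K_new)² = 703 × (0.5/2)²
= 703 × 0.06250 = 43.9 kN

P_cr ≈ 43.9 kN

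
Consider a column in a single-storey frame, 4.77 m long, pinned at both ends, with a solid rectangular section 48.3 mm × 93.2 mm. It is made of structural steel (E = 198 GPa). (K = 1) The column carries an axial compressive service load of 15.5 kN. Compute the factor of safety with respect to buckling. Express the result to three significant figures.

n ≈ 4.85

Buckling occurs about the weak axis: I_min = h·b³/12 with b = 48.3 mm (the shorter side).
I_min = 93.2×48.3³/12 = 8.751×10^5 mm⁴
I = 8.751×10^5 mm⁴ = 8.751×10^-7 m⁴
Effective length L_e = K·L = 1 × 4.77 = 4.770 m
P_cr = π²EI / L_e² = π² × 198×10⁹ × 8.751×10^-7 / 4.770² = 7.516×10^4 N
Factor of safety n = P_cr / P = 75.163 / 15.5 = 4.85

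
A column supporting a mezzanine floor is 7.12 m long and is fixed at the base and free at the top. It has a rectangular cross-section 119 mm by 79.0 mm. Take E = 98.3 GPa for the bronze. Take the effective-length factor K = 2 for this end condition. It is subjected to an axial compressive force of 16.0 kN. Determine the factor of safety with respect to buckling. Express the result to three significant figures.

n ≈ 1.46

Buckling occurs about the weak axis: I_min = h·b³/12 with b = 79.0 mm (the shorter side).
I_min = 119×79.0³/12 = 4.889×10^6 mm⁴
I = 4.889×10^6 mm⁴ = 4.889×10^-6 m⁴
Effective length L_e = K·L = 2 × 7.12 = 14.24 m
P_cr = π²EI / L_e² = π² × 98.3×10⁹ × 4.889×10^-6 / 14.24² = 2.339×10^4 N
Factor of safety n = P_cr / P = 23.393 / 16.0 = 1.46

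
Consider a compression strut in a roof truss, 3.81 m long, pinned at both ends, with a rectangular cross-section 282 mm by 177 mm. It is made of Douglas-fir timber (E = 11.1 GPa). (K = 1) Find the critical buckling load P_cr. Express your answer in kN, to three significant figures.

Buckling occurs about the weak axis: I_min = h·b³/12 with b = 177 mm (the shorter side).
I_min = 282×177³/12 = 1.303×10^8 mm⁴
I = 1.303×10^8 mm⁴ = 1.303×10^-4 m⁴
Effective length L_e = K·L = 1 × 3.81 = 3.810 m
P_cr = π²EI / L_e² = π² × 11.1×10⁹ × 1.303×10^-4 / 3.810² = 9.835×10^5 N

P_cr ≈ 983 kN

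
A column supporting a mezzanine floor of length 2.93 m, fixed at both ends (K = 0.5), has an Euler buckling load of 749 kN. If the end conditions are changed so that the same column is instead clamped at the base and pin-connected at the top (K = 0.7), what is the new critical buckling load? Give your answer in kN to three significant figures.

P_cr ∝ 1/K², so P_cr,new = P_cr,old × (K_old/K_new)² = 749 × (0.5/0.7)²
= 749 × 0.5102 = 382 kN

P_cr ≈ 382 kN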